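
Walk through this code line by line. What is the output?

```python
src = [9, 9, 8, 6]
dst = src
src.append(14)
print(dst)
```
[9, 9, 8, 6, 14]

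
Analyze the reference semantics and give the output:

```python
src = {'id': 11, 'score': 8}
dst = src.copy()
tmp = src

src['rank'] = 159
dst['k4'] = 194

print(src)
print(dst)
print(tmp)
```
{'id': 11, 'score': 8, 'rank': 159}
{'id': 11, 'score': 8, 'k4': 194}
{'id': 11, 'score': 8, 'rank': 159}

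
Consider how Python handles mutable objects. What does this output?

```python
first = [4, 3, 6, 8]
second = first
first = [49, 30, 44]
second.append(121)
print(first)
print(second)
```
[49, 30, 44]
[4, 3, 6, 8, 121]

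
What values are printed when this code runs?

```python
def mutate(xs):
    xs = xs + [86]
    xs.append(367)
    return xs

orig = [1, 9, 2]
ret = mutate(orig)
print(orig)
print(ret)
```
[1, 9, 2]
[1, 9, 2, 86, 367]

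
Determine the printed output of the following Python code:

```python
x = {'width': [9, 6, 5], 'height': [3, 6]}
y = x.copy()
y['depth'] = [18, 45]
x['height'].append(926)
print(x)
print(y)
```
{'width': [9, 6, 5], 'height': [3, 6, 926]}
{'width': [9, 6, 5], 'height': [3, 6, 926], 'depth': [18, 45]}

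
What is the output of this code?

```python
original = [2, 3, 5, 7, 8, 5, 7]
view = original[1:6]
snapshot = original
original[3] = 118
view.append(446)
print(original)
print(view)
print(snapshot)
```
[2, 3, 5, 118, 8, 5, 7]
[3, 5, 7, 8, 5, 446]
[2, 3, 5, 118, 8, 5, 7]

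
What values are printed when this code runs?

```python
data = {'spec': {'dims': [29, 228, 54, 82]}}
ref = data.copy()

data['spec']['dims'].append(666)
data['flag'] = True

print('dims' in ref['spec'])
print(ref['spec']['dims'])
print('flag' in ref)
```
True
[29, 228, 54, 82, 666]
False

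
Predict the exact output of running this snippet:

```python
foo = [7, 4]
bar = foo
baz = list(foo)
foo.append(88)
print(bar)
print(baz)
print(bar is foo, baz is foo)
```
[7, 4, 88]
[7, 4]
True False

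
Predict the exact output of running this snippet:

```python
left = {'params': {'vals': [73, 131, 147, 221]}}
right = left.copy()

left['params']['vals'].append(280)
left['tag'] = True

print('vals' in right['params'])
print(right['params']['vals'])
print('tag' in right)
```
True
[73, 131, 147, 221, 280]
False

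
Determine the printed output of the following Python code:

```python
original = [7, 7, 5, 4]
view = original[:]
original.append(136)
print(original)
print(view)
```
[7, 7, 5, 4, 136]
[7, 7, 5, 4]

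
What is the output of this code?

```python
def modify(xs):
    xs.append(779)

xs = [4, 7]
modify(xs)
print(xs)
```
[4, 7, 779]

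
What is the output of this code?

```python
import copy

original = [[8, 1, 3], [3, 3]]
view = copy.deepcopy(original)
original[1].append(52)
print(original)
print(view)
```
[[8, 1, 3], [3, 3, 52]]
[[8, 1, 3], [3, 3]]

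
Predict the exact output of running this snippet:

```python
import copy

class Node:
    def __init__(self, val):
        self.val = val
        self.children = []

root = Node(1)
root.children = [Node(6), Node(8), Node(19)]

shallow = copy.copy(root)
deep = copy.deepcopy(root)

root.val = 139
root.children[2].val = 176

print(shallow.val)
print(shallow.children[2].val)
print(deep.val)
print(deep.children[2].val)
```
1
176
1
19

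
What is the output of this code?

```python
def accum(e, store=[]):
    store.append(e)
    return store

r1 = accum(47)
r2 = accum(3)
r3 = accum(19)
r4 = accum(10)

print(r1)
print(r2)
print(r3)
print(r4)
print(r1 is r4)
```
[47, 3, 19, 10]
[47, 3, 19, 10]
[47, 3, 19, 10]
[47, 3, 19, 10]
True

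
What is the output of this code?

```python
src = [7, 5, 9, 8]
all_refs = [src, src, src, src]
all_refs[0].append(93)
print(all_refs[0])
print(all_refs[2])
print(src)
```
[7, 5, 9, 8, 93]
[7, 5, 9, 8, 93]
[7, 5, 9, 8, 93]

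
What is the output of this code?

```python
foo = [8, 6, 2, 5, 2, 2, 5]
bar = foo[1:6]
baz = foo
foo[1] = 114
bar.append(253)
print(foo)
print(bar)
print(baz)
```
[8, 114, 2, 5, 2, 2, 5]
[6, 2, 5, 2, 2, 253]
[8, 114, 2, 5, 2, 2, 5]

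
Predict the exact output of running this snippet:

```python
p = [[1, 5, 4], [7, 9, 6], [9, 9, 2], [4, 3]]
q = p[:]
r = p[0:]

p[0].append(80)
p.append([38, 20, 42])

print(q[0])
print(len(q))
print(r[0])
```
[1, 5, 4, 80]
4
[1, 5, 4, 80]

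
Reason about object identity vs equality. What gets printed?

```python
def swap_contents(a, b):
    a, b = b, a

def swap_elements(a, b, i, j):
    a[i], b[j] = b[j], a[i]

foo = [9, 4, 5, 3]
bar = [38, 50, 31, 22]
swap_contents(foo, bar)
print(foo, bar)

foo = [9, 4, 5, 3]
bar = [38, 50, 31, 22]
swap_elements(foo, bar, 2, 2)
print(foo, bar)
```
[9, 4, 5, 3] [38, 50, 31, 22]
[9, 4, 31, 3] [38, 50, 5, 22]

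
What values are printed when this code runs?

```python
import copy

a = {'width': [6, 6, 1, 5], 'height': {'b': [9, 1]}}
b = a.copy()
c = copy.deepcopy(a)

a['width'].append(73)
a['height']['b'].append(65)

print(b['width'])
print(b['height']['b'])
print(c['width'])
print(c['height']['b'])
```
[6, 6, 1, 5, 73]
[9, 1, 65]
[6, 6, 1, 5]
[9, 1]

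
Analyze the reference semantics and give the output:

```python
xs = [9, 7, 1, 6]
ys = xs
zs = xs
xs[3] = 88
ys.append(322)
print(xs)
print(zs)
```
[9, 7, 1, 88, 322]
[9, 7, 1, 88, 322]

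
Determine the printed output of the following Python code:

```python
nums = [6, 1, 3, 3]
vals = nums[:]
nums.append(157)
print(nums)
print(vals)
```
[6, 1, 3, 3, 157]
[6, 1, 3, 3]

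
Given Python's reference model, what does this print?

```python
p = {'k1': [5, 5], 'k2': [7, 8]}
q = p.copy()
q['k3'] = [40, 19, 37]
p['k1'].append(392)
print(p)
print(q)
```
{'k1': [5, 5, 392], 'k2': [7, 8]}
{'k1': [5, 5, 392], 'k2': [7, 8], 'k3': [40, 19, 37]}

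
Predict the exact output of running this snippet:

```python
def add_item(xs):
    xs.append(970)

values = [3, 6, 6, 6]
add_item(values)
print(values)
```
[3, 6, 6, 6, 970]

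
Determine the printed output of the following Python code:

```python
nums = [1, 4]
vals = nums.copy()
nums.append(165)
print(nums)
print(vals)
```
[1, 4, 165]
[1, 4]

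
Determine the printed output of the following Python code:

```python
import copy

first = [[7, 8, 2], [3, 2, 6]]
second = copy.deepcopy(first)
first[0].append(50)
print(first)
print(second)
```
[[7, 8, 2, 50], [3, 2, 6]]
[[7, 8, 2], [3, 2, 6]]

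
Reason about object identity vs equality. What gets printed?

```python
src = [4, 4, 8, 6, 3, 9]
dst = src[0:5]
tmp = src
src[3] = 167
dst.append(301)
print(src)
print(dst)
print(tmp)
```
[4, 4, 8, 167, 3, 9]
[4, 4, 8, 6, 3, 301]
[4, 4, 8, 167, 3, 9]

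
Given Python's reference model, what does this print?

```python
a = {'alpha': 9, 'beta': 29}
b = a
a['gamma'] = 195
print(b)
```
{'alpha': 9, 'beta': 29, 'gamma': 195}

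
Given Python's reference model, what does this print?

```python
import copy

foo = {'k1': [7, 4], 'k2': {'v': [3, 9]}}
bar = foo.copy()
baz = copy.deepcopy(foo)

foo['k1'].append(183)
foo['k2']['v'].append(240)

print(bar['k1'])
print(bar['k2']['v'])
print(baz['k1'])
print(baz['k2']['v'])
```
[7, 4, 183]
[3, 9, 240]
[7, 4]
[3, 9]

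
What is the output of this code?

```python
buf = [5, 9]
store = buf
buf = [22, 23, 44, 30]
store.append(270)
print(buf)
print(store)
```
[22, 23, 44, 30]
[5, 9, 270]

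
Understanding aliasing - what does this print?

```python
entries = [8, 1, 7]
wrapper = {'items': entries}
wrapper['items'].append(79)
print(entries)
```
[8, 1, 7, 79]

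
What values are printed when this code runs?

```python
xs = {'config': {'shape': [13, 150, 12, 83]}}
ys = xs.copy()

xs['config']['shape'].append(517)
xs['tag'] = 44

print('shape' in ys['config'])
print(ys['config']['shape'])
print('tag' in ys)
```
True
[13, 150, 12, 83, 517]
False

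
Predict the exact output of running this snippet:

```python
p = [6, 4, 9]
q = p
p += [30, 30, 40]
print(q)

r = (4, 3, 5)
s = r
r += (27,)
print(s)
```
[6, 4, 9, 30, 30, 40]
(4, 3, 5)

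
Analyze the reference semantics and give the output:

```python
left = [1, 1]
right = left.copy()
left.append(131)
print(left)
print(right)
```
[1, 1, 131]
[1, 1]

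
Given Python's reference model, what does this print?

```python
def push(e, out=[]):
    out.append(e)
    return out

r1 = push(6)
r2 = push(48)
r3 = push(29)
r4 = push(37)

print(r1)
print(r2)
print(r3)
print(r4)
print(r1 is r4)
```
[6, 48, 29, 37]
[6, 48, 29, 37]
[6, 48, 29, 37]
[6, 48, 29, 37]
True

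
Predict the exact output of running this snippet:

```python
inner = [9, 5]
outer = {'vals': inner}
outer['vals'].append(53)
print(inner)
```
[9, 5, 53]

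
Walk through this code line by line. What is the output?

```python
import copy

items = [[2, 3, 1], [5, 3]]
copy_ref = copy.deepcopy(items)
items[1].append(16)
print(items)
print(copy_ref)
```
[[2, 3, 1], [5, 3, 16]]
[[2, 3, 1], [5, 3]]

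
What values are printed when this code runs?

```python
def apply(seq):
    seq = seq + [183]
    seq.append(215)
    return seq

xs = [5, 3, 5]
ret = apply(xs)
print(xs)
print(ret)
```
[5, 3, 5]
[5, 3, 5, 183, 215]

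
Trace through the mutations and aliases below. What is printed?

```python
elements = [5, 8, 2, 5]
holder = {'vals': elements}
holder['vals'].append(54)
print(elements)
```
[5, 8, 2, 5, 54]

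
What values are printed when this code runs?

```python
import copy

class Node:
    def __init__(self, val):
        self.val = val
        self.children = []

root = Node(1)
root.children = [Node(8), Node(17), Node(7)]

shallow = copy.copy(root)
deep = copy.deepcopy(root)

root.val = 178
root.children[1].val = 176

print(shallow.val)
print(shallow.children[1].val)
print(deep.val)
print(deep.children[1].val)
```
1
176
1
17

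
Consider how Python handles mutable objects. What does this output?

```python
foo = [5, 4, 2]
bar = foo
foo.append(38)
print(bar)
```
[5, 4, 2, 38]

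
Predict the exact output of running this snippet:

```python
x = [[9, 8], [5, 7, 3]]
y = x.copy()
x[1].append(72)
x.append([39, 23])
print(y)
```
[[9, 8], [5, 7, 3, 72]]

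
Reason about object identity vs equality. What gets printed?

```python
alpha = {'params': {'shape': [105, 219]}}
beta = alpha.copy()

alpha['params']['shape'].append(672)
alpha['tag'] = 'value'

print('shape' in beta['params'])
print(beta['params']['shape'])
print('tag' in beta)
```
True
[105, 219, 672]
False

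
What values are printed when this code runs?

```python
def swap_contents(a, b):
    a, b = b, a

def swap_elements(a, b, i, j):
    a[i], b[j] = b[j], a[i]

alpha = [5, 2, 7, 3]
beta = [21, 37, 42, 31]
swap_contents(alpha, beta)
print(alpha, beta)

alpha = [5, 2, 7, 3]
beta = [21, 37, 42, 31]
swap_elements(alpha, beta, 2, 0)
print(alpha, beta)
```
[5, 2, 7, 3] [21, 37, 42, 31]
[5, 2, 21, 3] [7, 37, 42, 31]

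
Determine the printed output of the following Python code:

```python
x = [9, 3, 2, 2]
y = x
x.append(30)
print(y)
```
[9, 3, 2, 2, 30]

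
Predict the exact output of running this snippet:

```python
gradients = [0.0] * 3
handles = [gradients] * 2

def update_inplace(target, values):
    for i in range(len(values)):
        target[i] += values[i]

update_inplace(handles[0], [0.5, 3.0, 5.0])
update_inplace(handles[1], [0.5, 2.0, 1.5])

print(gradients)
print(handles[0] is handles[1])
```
[1.0, 5.0, 6.5]
True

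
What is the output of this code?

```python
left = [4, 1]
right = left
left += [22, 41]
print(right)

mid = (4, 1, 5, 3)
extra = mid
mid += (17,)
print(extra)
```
[4, 1, 22, 41]
(4, 1, 5, 3)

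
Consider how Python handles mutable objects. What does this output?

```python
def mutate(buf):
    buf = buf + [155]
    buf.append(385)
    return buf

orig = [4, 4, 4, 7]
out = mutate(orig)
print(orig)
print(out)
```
[4, 4, 4, 7]
[4, 4, 4, 7, 155, 385]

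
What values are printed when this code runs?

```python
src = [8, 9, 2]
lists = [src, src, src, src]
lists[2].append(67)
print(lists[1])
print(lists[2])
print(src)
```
[8, 9, 2, 67]
[8, 9, 2, 67]
[8, 9, 2, 67]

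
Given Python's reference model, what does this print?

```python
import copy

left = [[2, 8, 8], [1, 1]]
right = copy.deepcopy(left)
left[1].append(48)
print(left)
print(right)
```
[[2, 8, 8], [1, 1, 48]]
[[2, 8, 8], [1, 1]]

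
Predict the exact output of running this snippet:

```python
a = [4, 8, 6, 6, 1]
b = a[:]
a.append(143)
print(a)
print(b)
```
[4, 8, 6, 6, 1, 143]
[4, 8, 6, 6, 1]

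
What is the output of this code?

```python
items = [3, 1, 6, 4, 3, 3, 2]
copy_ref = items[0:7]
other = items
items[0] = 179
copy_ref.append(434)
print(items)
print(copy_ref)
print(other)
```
[179, 1, 6, 4, 3, 3, 2]
[3, 1, 6, 4, 3, 3, 2, 434]
[179, 1, 6, 4, 3, 3, 2]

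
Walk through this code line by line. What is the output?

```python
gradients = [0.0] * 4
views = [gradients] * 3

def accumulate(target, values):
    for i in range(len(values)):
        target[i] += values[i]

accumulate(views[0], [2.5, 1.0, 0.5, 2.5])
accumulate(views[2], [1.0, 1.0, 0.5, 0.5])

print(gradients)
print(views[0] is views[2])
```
[3.5, 2.0, 1.0, 3.0]
True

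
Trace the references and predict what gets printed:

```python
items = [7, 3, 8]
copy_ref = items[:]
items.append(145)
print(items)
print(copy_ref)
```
[7, 3, 8, 145]
[7, 3, 8]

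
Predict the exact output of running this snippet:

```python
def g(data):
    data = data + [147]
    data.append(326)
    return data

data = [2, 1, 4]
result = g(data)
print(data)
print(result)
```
[2, 1, 4]
[2, 1, 4, 147, 326]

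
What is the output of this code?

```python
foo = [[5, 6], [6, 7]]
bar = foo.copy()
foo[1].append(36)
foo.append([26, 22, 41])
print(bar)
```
[[5, 6], [6, 7, 36]]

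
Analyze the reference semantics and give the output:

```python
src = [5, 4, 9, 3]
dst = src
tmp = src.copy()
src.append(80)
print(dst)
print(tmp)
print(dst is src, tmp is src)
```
[5, 4, 9, 3, 80]
[5, 4, 9, 3]
True False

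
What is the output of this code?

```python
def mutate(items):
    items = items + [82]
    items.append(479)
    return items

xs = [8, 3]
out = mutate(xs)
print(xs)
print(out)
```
[8, 3]
[8, 3, 82, 479]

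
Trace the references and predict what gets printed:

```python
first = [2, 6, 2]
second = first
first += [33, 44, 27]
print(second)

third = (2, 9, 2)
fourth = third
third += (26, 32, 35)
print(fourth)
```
[2, 6, 2, 33, 44, 27]
(2, 9, 2)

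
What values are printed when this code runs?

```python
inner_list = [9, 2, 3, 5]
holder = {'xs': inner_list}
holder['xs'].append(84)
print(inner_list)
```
[9, 2, 3, 5, 84]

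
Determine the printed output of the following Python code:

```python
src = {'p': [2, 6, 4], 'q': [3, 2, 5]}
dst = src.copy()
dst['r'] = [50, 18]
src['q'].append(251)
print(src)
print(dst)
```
{'p': [2, 6, 4], 'q': [3, 2, 5, 251]}
{'p': [2, 6, 4], 'q': [3, 2, 5, 251], 'r': [50, 18]}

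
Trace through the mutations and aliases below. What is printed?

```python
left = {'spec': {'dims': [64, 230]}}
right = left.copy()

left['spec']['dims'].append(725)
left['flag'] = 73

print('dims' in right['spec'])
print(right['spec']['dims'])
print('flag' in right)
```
True
[64, 230, 725]
False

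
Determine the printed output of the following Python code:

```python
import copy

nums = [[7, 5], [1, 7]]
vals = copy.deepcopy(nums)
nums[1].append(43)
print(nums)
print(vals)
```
[[7, 5], [1, 7, 43]]
[[7, 5], [1, 7]]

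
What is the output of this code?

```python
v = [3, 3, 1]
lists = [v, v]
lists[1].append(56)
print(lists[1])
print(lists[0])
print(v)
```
[3, 3, 1, 56]
[3, 3, 1, 56]
[3, 3, 1, 56]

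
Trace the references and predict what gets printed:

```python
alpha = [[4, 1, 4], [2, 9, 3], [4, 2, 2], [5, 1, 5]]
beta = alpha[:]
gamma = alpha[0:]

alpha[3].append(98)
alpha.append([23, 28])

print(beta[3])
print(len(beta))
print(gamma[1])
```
[5, 1, 5, 98]
4
[2, 9, 3]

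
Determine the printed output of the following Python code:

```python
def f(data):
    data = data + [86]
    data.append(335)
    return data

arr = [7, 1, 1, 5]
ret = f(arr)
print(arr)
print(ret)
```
[7, 1, 1, 5]
[7, 1, 1, 5, 86, 335]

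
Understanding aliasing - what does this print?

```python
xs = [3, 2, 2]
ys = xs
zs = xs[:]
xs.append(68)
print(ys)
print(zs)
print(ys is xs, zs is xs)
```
[3, 2, 2, 68]
[3, 2, 2]
True False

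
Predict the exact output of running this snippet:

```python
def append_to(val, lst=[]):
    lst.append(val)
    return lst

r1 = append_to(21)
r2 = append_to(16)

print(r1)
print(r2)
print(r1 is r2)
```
[21, 16]
[21, 16]
True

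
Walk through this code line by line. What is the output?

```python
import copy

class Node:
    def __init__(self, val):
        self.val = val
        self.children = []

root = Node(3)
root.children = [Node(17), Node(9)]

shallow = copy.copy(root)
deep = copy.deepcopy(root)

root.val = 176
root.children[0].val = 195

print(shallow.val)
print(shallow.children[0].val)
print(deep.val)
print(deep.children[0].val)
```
3
195
3
17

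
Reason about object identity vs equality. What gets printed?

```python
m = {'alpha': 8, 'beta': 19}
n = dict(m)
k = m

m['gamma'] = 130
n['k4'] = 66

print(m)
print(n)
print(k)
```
{'alpha': 8, 'beta': 19, 'gamma': 130}
{'alpha': 8, 'beta': 19, 'k4': 66}
{'alpha': 8, 'beta': 19, 'gamma': 130}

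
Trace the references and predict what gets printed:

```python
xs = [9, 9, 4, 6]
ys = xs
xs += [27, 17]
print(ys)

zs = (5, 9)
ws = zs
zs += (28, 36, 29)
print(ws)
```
[9, 9, 4, 6, 27, 17]
(5, 9)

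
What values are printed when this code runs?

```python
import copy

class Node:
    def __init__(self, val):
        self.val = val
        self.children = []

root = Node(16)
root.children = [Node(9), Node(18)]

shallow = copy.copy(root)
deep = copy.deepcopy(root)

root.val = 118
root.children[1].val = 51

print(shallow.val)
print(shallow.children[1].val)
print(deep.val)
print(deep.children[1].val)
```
16
51
16
18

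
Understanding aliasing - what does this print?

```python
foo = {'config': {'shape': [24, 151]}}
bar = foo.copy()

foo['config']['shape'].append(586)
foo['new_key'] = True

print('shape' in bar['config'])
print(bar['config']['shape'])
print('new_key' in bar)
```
True
[24, 151, 586]
False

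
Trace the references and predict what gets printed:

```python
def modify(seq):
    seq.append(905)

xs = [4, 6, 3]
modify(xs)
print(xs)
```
[4, 6, 3, 905]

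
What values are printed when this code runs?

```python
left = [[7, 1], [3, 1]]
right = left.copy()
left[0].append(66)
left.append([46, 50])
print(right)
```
[[7, 1, 66], [3, 1]]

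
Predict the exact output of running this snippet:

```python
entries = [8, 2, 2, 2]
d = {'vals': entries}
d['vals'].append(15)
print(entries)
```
[8, 2, 2, 2, 15]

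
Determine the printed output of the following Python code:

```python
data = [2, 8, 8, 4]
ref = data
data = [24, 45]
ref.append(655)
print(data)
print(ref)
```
[24, 45]
[2, 8, 8, 4, 655]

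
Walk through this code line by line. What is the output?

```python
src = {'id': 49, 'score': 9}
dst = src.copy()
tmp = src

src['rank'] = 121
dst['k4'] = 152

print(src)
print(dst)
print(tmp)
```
{'id': 49, 'score': 9, 'rank': 121}
{'id': 49, 'score': 9, 'k4': 152}
{'id': 49, 'score': 9, 'rank': 121}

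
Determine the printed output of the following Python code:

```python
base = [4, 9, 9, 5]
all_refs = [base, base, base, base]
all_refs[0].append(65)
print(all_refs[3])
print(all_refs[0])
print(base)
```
[4, 9, 9, 5, 65]
[4, 9, 9, 5, 65]
[4, 9, 9, 5, 65]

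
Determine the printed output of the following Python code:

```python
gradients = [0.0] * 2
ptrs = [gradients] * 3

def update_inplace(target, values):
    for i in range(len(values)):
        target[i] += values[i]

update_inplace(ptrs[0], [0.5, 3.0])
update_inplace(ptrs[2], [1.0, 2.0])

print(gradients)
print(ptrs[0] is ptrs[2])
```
[1.5, 5.0]
True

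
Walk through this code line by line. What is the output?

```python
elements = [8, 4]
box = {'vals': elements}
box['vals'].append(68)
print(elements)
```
[8, 4, 68]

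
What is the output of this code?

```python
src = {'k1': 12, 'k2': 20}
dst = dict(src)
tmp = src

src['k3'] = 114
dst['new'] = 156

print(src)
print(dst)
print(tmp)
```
{'k1': 12, 'k2': 20, 'k3': 114}
{'k1': 12, 'k2': 20, 'new': 156}
{'k1': 12, 'k2': 20, 'k3': 114}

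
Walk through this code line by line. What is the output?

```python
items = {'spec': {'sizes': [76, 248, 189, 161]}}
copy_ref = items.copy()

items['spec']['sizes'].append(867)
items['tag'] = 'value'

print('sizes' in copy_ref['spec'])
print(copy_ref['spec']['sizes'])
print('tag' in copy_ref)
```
True
[76, 248, 189, 161, 867]
False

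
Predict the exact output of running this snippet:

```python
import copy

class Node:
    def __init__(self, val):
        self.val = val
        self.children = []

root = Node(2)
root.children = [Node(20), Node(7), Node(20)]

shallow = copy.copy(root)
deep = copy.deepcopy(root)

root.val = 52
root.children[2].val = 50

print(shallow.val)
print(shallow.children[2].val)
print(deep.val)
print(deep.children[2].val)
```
2
50
2
20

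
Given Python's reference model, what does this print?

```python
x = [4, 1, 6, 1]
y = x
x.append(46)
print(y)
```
[4, 1, 6, 1, 46]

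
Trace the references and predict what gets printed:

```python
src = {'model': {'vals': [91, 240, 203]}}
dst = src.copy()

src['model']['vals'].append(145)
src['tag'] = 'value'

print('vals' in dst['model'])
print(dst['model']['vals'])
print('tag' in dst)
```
True
[91, 240, 203, 145]
False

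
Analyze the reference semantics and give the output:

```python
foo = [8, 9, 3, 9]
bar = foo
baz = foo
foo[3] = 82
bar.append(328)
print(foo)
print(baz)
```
[8, 9, 3, 82, 328]
[8, 9, 3, 82, 328]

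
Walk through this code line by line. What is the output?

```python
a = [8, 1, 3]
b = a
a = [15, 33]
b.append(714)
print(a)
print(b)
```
[15, 33]
[8, 1, 3, 714]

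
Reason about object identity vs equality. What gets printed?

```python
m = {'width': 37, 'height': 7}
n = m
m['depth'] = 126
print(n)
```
{'width': 37, 'height': 7, 'depth': 126}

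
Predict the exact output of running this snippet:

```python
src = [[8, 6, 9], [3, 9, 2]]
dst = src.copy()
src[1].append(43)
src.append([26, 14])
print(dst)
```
[[8, 6, 9], [3, 9, 2, 43]]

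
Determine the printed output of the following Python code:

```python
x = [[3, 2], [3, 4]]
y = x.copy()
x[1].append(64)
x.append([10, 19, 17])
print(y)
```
[[3, 2], [3, 4, 64]]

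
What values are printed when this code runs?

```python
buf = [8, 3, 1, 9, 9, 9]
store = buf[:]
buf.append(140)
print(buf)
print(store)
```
[8, 3, 1, 9, 9, 9, 140]
[8, 3, 1, 9, 9, 9]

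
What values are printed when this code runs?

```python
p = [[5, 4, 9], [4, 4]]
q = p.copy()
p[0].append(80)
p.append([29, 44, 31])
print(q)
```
[[5, 4, 9, 80], [4, 4]]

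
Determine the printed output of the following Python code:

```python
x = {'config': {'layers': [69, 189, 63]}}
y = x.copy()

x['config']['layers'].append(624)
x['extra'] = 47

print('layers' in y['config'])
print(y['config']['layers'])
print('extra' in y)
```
True
[69, 189, 63, 624]
False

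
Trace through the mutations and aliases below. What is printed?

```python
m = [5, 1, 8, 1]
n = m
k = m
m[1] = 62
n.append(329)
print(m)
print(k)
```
[5, 62, 8, 1, 329]
[5, 62, 8, 1, 329]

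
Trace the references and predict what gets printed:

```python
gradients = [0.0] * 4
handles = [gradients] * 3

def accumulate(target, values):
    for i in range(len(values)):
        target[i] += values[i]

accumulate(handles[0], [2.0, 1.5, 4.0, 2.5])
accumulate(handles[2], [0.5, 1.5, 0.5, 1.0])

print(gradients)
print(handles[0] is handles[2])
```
[2.5, 3.0, 4.5, 3.5]
True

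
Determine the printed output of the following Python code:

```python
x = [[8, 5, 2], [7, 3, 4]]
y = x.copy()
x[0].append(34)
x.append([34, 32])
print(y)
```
[[8, 5, 2, 34], [7, 3, 4]]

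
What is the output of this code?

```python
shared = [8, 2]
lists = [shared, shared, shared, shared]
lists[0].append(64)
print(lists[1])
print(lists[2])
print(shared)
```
[8, 2, 64]
[8, 2, 64]
[8, 2, 64]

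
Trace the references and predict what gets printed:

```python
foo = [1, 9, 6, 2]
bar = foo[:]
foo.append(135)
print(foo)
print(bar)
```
[1, 9, 6, 2, 135]
[1, 9, 6, 2]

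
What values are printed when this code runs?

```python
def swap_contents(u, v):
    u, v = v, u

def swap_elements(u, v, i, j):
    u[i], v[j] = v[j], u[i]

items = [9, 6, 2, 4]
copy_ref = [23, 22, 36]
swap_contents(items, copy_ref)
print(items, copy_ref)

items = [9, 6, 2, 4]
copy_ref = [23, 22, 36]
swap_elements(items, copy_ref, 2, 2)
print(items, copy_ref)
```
[9, 6, 2, 4] [23, 22, 36]
[9, 6, 36, 4] [23, 22, 2]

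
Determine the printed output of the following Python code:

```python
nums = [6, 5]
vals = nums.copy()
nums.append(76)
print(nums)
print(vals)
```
[6, 5, 76]
[6, 5]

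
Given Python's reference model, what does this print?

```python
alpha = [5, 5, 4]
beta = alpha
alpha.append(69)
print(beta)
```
[5, 5, 4, 69]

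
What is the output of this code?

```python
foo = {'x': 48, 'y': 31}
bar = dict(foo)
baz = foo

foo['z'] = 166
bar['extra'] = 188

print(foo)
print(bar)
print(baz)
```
{'x': 48, 'y': 31, 'z': 166}
{'x': 48, 'y': 31, 'extra': 188}
{'x': 48, 'y': 31, 'z': 166}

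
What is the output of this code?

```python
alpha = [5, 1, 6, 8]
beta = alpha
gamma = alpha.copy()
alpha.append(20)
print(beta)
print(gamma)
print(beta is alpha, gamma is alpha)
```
[5, 1, 6, 8, 20]
[5, 1, 6, 8]
True False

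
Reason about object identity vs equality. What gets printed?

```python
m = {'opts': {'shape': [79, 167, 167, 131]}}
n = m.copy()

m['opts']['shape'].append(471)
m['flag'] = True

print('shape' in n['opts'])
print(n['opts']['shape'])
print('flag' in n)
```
True
[79, 167, 167, 131, 471]
False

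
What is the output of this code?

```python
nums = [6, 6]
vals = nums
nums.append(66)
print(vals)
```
[6, 6, 66]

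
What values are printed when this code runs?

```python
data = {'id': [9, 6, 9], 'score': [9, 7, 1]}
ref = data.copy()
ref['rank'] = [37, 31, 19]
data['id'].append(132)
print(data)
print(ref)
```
{'id': [9, 6, 9, 132], 'score': [9, 7, 1]}
{'id': [9, 6, 9, 132], 'score': [9, 7, 1], 'rank': [37, 31, 19]}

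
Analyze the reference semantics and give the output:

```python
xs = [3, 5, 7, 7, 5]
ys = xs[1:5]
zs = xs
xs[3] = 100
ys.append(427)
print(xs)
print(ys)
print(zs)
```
[3, 5, 7, 100, 5]
[5, 7, 7, 5, 427]
[3, 5, 7, 100, 5]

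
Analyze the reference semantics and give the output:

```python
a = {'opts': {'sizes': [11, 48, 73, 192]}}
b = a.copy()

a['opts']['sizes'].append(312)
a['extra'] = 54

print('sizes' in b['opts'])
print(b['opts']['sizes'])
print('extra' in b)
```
True
[11, 48, 73, 192, 312]
False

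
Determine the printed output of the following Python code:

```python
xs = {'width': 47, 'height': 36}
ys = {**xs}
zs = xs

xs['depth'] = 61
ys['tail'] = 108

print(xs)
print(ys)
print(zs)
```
{'width': 47, 'height': 36, 'depth': 61}
{'width': 47, 'height': 36, 'tail': 108}
{'width': 47, 'height': 36, 'depth': 61}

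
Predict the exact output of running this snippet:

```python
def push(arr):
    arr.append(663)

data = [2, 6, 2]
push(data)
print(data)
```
[2, 6, 2, 663]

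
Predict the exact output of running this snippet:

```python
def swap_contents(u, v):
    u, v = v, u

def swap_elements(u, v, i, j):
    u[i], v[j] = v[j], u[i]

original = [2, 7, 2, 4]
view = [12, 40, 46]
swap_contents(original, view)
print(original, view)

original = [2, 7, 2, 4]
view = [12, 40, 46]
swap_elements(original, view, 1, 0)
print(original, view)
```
[2, 7, 2, 4] [12, 40, 46]
[2, 12, 2, 4] [7, 40, 46]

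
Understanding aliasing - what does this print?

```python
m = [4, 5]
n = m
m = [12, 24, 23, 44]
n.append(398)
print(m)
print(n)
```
[12, 24, 23, 44]
[4, 5, 398]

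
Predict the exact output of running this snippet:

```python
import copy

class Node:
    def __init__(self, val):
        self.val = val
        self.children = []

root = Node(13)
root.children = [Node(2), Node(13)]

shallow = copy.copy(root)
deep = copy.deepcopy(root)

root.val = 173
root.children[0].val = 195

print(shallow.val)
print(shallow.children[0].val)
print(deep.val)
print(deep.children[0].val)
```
13
195
13
2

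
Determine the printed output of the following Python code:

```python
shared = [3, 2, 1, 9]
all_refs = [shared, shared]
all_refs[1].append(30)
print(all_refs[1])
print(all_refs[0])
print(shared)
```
[3, 2, 1, 9, 30]
[3, 2, 1, 9, 30]
[3, 2, 1, 9, 30]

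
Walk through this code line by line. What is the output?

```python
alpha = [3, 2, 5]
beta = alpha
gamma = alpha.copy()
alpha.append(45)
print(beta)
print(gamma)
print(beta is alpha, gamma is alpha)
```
[3, 2, 5, 45]
[3, 2, 5]
True False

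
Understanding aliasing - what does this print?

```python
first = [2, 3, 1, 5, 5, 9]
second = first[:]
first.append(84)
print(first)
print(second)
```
[2, 3, 1, 5, 5, 9, 84]
[2, 3, 1, 5, 5, 9]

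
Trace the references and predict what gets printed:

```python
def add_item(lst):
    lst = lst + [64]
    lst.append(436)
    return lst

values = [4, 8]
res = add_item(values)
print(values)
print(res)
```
[4, 8]
[4, 8, 64, 436]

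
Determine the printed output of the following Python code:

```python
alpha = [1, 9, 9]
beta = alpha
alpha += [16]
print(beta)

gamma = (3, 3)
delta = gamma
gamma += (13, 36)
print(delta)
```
[1, 9, 9, 16]
(3, 3)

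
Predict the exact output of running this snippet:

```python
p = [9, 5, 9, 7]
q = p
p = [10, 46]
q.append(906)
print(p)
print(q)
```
[10, 46]
[9, 5, 9, 7, 906]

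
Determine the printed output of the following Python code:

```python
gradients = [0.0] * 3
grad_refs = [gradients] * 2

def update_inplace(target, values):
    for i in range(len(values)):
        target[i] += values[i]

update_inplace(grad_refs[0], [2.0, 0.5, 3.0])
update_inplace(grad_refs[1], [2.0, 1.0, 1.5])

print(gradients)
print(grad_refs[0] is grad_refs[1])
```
[4.0, 1.5, 4.5]
True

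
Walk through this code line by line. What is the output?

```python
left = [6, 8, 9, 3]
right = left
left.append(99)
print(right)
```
[6, 8, 9, 3, 99]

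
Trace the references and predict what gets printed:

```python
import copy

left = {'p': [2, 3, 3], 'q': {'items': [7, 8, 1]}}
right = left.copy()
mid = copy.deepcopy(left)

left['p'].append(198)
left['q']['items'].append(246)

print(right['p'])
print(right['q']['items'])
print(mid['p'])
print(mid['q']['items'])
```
[2, 3, 3, 198]
[7, 8, 1, 246]
[2, 3, 3]
[7, 8, 1]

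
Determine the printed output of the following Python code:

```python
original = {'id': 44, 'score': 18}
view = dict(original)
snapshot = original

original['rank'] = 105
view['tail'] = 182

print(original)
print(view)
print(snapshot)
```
{'id': 44, 'score': 18, 'rank': 105}
{'id': 44, 'score': 18, 'tail': 182}
{'id': 44, 'score': 18, 'rank': 105}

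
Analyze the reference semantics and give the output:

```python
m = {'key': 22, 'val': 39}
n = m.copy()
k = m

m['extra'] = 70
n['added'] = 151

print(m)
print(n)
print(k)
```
{'key': 22, 'val': 39, 'extra': 70}
{'key': 22, 'val': 39, 'added': 151}
{'key': 22, 'val': 39, 'extra': 70}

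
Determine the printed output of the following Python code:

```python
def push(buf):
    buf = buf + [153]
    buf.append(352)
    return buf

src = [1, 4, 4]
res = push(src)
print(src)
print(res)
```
[1, 4, 4]
[1, 4, 4, 153, 352]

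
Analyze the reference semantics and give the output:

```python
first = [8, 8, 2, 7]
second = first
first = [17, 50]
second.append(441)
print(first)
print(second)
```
[17, 50]
[8, 8, 2, 7, 441]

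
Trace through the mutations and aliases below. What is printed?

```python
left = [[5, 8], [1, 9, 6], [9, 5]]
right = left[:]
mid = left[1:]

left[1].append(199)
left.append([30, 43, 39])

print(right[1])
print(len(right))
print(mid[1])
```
[1, 9, 6, 199]
3
[9, 5]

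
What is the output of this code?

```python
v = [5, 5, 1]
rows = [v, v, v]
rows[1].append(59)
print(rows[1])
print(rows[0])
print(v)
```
[5, 5, 1, 59]
[5, 5, 1, 59]
[5, 5, 1, 59]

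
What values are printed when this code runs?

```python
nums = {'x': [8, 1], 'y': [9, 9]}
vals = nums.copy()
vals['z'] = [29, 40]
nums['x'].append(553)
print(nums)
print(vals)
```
{'x': [8, 1, 553], 'y': [9, 9]}
{'x': [8, 1, 553], 'y': [9, 9], 'z': [29, 40]}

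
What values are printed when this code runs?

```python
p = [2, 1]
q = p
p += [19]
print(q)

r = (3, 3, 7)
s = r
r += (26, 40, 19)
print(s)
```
[2, 1, 19]
(3, 3, 7)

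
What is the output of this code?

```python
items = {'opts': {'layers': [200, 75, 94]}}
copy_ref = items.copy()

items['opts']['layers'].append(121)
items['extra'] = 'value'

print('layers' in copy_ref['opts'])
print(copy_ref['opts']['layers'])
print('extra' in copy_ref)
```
True
[200, 75, 94, 121]
False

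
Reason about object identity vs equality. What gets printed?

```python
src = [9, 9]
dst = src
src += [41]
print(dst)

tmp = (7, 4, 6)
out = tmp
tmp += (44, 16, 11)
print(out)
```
[9, 9, 41]
(7, 4, 6)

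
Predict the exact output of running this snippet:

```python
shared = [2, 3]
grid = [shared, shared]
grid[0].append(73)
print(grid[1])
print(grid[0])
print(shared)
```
[2, 3, 73]
[2, 3, 73]
[2, 3, 73]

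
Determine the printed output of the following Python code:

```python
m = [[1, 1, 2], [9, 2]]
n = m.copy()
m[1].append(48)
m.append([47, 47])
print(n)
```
[[1, 1, 2], [9, 2, 48]]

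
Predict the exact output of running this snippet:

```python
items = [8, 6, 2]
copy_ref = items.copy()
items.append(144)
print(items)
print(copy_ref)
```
[8, 6, 2, 144]
[8, 6, 2]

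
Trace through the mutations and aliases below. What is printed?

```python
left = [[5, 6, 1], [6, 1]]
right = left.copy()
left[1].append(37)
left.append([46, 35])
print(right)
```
[[5, 6, 1], [6, 1, 37]]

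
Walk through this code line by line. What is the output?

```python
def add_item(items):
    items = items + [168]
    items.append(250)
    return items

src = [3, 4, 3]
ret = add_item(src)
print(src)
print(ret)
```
[3, 4, 3]
[3, 4, 3, 168, 250]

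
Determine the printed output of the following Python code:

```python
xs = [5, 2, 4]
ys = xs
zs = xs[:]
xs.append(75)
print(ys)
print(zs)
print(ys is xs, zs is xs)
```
[5, 2, 4, 75]
[5, 2, 4]
True False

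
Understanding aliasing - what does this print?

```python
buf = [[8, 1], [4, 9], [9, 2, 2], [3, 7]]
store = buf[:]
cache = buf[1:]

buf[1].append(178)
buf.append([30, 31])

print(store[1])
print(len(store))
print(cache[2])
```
[4, 9, 178]
4
[3, 7]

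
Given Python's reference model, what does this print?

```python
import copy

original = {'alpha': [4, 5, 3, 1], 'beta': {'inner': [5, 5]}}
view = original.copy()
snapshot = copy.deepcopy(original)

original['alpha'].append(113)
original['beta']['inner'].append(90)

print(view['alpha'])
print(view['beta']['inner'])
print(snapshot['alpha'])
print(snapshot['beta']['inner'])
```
[4, 5, 3, 1, 113]
[5, 5, 90]
[4, 5, 3, 1]
[5, 5]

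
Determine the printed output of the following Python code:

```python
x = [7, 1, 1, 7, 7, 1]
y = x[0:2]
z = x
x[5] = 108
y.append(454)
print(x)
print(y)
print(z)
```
[7, 1, 1, 7, 7, 108]
[7, 1, 454]
[7, 1, 1, 7, 7, 108]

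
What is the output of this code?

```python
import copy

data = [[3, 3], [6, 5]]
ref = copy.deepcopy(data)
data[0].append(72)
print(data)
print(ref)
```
[[3, 3, 72], [6, 5]]
[[3, 3], [6, 5]]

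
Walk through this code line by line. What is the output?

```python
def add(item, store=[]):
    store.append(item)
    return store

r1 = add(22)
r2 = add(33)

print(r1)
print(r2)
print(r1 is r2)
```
[22, 33]
[22, 33]
True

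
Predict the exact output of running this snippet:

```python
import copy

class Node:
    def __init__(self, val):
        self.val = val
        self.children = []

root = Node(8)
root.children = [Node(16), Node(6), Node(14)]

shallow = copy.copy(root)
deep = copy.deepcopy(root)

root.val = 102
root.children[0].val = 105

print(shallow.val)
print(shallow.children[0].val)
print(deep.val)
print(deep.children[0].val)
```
8
105
8
16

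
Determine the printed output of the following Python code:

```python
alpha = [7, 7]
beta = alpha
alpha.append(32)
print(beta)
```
[7, 7, 32]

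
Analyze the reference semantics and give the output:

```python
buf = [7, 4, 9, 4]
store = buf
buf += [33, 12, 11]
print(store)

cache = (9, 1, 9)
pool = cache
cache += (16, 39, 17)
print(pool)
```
[7, 4, 9, 4, 33, 12, 11]
(9, 1, 9)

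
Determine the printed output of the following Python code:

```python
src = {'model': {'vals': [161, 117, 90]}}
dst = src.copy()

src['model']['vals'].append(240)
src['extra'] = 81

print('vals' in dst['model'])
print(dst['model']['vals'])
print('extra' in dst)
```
True
[161, 117, 90, 240]
False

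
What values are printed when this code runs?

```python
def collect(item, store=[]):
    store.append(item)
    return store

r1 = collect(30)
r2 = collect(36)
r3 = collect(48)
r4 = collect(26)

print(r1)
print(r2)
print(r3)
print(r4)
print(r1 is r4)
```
[30, 36, 48, 26]
[30, 36, 48, 26]
[30, 36, 48, 26]
[30, 36, 48, 26]
True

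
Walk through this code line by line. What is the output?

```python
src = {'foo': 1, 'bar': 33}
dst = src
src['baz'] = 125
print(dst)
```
{'foo': 1, 'bar': 33, 'baz': 125}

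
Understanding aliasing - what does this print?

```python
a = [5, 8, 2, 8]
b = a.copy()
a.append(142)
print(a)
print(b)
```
[5, 8, 2, 8, 142]
[5, 8, 2, 8]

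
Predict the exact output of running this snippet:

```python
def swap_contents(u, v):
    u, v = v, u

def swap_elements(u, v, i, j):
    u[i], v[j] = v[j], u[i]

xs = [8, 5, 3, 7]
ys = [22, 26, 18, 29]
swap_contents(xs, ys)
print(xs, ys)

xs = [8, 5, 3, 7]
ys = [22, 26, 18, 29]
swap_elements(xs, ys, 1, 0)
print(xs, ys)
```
[8, 5, 3, 7] [22, 26, 18, 29]
[8, 22, 3, 7] [5, 26, 18, 29]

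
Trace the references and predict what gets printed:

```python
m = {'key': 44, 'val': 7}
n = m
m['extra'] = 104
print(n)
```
{'key': 44, 'val': 7, 'extra': 104}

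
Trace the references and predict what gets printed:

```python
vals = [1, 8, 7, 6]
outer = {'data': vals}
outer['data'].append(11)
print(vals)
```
[1, 8, 7, 6, 11]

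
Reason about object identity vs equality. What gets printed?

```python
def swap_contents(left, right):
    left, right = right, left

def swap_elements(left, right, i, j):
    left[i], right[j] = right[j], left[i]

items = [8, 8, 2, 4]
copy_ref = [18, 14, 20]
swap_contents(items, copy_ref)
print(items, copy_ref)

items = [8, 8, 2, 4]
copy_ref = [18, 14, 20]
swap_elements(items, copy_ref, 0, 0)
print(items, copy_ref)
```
[8, 8, 2, 4] [18, 14, 20]
[18, 8, 2, 4] [8, 14, 20]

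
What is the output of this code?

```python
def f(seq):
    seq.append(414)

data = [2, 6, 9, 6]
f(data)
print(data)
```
[2, 6, 9, 6, 414]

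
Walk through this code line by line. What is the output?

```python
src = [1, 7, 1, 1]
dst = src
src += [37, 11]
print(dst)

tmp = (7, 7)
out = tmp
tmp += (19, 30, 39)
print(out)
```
[1, 7, 1, 1, 37, 11]
(7, 7)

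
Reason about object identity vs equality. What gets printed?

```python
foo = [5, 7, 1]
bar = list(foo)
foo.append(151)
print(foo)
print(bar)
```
[5, 7, 1, 151]
[5, 7, 1]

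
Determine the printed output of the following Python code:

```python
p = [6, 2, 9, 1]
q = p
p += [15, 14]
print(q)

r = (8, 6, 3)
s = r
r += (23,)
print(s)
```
[6, 2, 9, 1, 15, 14]
(8, 6, 3)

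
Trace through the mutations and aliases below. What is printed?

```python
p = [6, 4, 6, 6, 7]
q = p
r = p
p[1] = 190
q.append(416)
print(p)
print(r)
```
[6, 190, 6, 6, 7, 416]
[6, 190, 6, 6, 7, 416]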